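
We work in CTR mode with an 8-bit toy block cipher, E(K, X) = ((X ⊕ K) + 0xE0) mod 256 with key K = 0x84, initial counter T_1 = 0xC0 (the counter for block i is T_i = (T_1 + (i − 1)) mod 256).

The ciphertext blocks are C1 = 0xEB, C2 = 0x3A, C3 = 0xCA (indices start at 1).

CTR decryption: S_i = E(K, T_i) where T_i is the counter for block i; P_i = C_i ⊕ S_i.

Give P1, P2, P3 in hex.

P1: T = 0xC0, S = E(K, T) = 0x24; 0xEB ⊕ 0x24 = 0xCF.
P2: T = 0xC1, S = E(K, T) = 0x25; 0x3A ⊕ 0x25 = 0x1F.
P3: T = 0xC2, S = E(K, T) = 0x26; 0xCA ⊕ 0x26 = 0xEC.

P1 = 0xCF, P2 = 0x1F, P3 = 0xEC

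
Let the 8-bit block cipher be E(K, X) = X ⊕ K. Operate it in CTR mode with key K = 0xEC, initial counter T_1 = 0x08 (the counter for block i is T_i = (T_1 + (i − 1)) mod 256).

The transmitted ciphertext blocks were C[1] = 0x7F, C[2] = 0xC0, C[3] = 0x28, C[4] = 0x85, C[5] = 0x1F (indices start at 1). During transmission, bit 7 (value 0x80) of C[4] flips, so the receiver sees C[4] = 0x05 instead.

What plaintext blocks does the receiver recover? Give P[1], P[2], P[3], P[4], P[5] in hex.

CTR decryption: S_i = E(K, T_i) where T_i is the counter for block i; P_i = C_i ⊕ S_i.
Only C[4] changed, to 0x05. In CTR, a change in C_i flips the same bit in P_i only; the keystream is unaffected. Decrypting the received ciphertext:
P[1]: T = 0x08, S = E(K, T) = 0xE4; 0x7F ⊕ 0xE4 = 0x9B.
P[2]: T = 0x09, S = E(K, T) = 0xE5; 0xC0 ⊕ 0xE5 = 0x25.
P[3]: T = 0x0A, S = E(K, T) = 0xE6; 0x28 ⊕ 0xE6 = 0xCE.
P[4]: T = 0x0B, S = E(K, T) = 0xE7; 0x05 ⊕ 0xE7 = 0xE2.
P[5]: T = 0x0C, S = E(K, T) = 0xE0; 0x1F ⊕ 0xE0 = 0xFF.
Blocks that differ from the original plaintext: P[4].

P[1] = 0x9B, P[2] = 0x25, P[3] = 0xCE, P[4] = 0xE2, P[5] = 0xFF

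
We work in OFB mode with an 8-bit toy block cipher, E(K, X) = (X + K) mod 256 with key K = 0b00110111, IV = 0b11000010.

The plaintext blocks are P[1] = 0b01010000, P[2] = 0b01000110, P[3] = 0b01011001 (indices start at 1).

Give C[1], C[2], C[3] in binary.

OFB encryption: S_i = E(K, S_{i−1}) with S_{0} = IV; C_i = P_i ⊕ S_i.
C[1]: S = E(K, 0b11000010) = 0b11111001; 0b01010000 ⊕ 0b11111001 = 0b10101001.
C[2]: S = E(K, 0b11111001) = 0b00110000; 0b01000110 ⊕ 0b00110000 = 0b01110110.
C[3]: S = E(K, 0b00110000) = 0b01100111; 0b01011001 ⊕ 0b01100111 = 0b00111110.

C[1] = 0b10101001, C[2] = 0b01110110, C[3] = 0b00111110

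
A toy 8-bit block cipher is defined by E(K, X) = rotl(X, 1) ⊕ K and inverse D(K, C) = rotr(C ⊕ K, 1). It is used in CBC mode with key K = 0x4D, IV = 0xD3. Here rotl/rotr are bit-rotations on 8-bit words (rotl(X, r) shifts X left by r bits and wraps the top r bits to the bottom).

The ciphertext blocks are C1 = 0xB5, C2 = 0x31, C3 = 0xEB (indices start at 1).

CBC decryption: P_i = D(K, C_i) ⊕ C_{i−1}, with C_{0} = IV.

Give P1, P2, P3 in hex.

P1: D(K, 0xB5) = 0x7C; 0x7C ⊕ 0xD3 = 0xAF.
P2: D(K, 0x31) = 0x3E; 0x3E ⊕ 0xB5 = 0x8B.
P3: D(K, 0xEB) = 0x53; 0x53 ⊕ 0x31 = 0x62.

P1 = 0xAF, P2 = 0x8B, P3 = 0x62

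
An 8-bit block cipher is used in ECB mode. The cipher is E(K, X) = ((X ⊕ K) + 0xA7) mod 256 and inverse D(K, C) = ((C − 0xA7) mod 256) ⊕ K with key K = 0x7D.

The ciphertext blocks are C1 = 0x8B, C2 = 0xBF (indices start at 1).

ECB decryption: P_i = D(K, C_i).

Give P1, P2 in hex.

P1: D(K, 0x8B) = 0x99.
P2: D(K, 0xBF) = 0x65.

P1 = 0x99, P2 = 0x65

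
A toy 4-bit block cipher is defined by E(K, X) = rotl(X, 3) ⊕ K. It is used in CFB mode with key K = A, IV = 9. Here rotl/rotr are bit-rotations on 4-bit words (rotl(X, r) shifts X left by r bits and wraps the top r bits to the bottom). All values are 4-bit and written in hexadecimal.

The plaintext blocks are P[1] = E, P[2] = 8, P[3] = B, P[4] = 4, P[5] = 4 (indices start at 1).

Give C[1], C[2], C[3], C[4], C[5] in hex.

CFB encryption: C_i = P_i ⊕ E(K, C_{i−1}), with C_{0} = IV.
C[1]: E(K, 9) = 6; E ⊕ 6 = 8.
C[2]: E(K, 8) = E; 8 ⊕ E = 6.
C[3]: E(K, 6) = 9; B ⊕ 9 = 2.
C[4]: E(K, 2) = B; 4 ⊕ B = F.
C[5]: E(K, F) = 5; 4 ⊕ 5 = 1.

C[1] = 8, C[2] = 6, C[3] = 2, C[4] = F, C[5] = 1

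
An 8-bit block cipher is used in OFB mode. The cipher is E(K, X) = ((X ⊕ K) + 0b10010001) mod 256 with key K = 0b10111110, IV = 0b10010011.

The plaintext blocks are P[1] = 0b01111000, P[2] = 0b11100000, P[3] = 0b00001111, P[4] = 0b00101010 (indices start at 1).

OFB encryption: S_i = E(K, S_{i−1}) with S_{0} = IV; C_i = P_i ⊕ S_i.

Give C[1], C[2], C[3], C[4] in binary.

C[1] = 0b11000110, C[2] = 0b01110001, C[3] = 0b11001111, C[4] = 0b00100101

C[1]: S = E(K, 0b10010011) = 0b10111110; 0b01111000 ⊕ 0b10111110 = 0b11000110.
C[2]: S = E(K, 0b10111110) = 0b10010001; 0b11100000 ⊕ 0b10010001 = 0b01110001.
C[3]: S = E(K, 0b10010001) = 0b11000000; 0b00001111 ⊕ 0b11000000 = 0b11001111.
C[4]: S = E(K, 0b11000000) = 0b00001111; 0b00101010 ⊕ 0b00001111 = 0b00100101.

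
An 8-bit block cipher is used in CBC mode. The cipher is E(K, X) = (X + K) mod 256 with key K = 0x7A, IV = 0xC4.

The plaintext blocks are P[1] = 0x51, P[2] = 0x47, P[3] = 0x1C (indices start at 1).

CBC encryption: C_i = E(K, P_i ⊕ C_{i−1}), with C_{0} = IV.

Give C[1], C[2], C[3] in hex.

C[1] = 0x0F, C[2] = 0xC2, C[3] = 0x58

C[1]: P[1] ⊕ 0xC4 = 0x95; E(K, 0x95) = 0x0F.
C[2]: P[2] ⊕ 0x0F = 0x48; E(K, 0x48) = 0xC2.
C[3]: P[3] ⊕ 0xC2 = 0xDE; E(K, 0xDE) = 0x58.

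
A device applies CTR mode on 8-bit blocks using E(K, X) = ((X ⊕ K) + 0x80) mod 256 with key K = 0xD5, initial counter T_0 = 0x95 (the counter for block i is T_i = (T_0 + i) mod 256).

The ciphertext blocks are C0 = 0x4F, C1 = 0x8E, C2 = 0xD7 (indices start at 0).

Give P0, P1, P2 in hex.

CTR decryption: S_i = E(K, T_i) where T_i is the counter for block i; P_i = C_i ⊕ S_i.
P0: T = 0x95, S = E(K, T) = 0xC0; 0x4F ⊕ 0xC0 = 0x8F.
P1: T = 0x96, S = E(K, T) = 0xC3; 0x8E ⊕ 0xC3 = 0x4D.
P2: T = 0x97, S = E(K, T) = 0xC2; 0xD7 ⊕ 0xC2 = 0x15.

P0 = 0x8F, P1 = 0x4D, P2 = 0x15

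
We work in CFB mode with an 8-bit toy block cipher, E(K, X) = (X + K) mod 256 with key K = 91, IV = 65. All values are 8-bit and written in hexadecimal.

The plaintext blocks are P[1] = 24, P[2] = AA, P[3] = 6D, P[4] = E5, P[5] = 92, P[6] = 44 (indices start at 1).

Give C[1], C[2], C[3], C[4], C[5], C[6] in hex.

C[1] = D2, C[2] = C9, C[3] = 37, C[4] = 2D, C[5] = 2C, C[6] = F9

CFB encryption: C_i = P_i ⊕ E(K, C_{i−1}), with C_{0} = IV.
C[1]: E(K, 65) = F6; 24 ⊕ F6 = D2.
C[2]: E(K, D2) = 63; AA ⊕ 63 = C9.
C[3]: E(K, C9) = 5A; 6D ⊕ 5A = 37.
C[4]: E(K, 37) = C8; E5 ⊕ C8 = 2D.
C[5]: E(K, 2D) = BE; 92 ⊕ BE = 2C.
C[6]: E(K, 2C) = BD; 44 ⊕ BD = F9.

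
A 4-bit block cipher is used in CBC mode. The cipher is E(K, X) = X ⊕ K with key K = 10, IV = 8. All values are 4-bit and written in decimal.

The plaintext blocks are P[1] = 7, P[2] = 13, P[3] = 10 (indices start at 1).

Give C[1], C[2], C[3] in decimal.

C[1] = 5, C[2] = 2, C[3] = 2

CBC encryption: C_i = E(K, P_i ⊕ C_{i−1}), with C_{0} = IV.
C[1]: P[1] ⊕ 8 = 15; E(K, 15) = 5.
C[2]: P[2] ⊕ 5 = 8; E(K, 8) = 2.
C[3]: P[3] ⊕ 2 = 8; E(K, 8) = 2.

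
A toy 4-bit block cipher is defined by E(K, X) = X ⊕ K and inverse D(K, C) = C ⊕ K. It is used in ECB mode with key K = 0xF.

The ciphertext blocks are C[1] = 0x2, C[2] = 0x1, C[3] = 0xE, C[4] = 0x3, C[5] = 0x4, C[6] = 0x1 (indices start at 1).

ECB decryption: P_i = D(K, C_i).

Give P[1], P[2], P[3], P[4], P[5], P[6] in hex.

P[1]: D(K, 0x2) = 0xD.
P[2]: D(K, 0x1) = 0xE.
P[3]: D(K, 0xE) = 0x1.
P[4]: D(K, 0x3) = 0xC.
P[5]: D(K, 0x4) = 0xB.
P[6]: D(K, 0x1) = 0xE.

P[1] = 0xD, P[2] = 0xE, P[3] = 0x1, P[4] = 0xC, P[5] = 0xB, P[6] = 0xE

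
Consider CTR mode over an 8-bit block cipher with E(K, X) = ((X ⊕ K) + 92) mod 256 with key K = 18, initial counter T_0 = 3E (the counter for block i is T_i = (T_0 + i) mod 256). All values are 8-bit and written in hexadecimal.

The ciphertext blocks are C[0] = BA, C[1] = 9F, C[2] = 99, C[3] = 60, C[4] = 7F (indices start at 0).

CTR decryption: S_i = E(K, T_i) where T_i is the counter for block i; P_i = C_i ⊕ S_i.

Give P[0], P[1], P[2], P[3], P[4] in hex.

P[0]: T = 3E, S = E(K, T) = B8; BA ⊕ B8 = 02.
P[1]: T = 3F, S = E(K, T) = B9; 9F ⊕ B9 = 26.
P[2]: T = 40, S = E(K, T) = EA; 99 ⊕ EA = 73.
P[3]: T = 41, S = E(K, T) = EB; 60 ⊕ EB = 8B.
P[4]: T = 42, S = E(K, T) = EC; 7F ⊕ EC = 93.

P[0] = 02, P[1] = 26, P[2] = 73, P[3] = 8B, P[4] = 93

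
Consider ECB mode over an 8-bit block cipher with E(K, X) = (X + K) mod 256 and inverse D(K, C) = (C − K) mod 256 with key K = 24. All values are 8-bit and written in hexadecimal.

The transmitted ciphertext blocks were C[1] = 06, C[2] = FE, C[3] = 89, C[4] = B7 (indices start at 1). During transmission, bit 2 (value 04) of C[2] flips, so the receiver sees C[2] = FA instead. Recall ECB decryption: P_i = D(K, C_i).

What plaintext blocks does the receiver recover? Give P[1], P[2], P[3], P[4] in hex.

Only C[2] changed, to FA. In ECB, a change in C_i affects only P_i. Decrypting the received ciphertext:
P[1]: D(K, 06) = E2.
P[2]: D(K, FA) = D6.
P[3]: D(K, 89) = 65.
P[4]: D(K, B7) = 93.
Blocks that differ from the original plaintext: P[2].

P[1] = E2, P[2] = D6, P[3] = 65, P[4] = 93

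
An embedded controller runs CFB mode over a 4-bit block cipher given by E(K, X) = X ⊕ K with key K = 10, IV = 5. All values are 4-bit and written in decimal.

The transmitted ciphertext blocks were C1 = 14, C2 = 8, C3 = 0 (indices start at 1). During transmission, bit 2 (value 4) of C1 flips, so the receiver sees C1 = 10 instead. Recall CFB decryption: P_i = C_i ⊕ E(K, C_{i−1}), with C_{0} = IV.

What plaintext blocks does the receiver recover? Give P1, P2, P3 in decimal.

Only C1 changed, to 10. In CFB, a change in C_i flips the same bit in P_i and garbles P_{i+1}. Decrypting the received ciphertext:
P1: E(K, 5) = 15; 10 ⊕ 15 = 5.
P2: E(K, 10) = 0; 8 ⊕ 0 = 8.
P3: E(K, 8) = 2; 0 ⊕ 2 = 2.
Blocks that differ from the original plaintext: P1, P2.

P1 = 5, P2 = 8, P3 = 2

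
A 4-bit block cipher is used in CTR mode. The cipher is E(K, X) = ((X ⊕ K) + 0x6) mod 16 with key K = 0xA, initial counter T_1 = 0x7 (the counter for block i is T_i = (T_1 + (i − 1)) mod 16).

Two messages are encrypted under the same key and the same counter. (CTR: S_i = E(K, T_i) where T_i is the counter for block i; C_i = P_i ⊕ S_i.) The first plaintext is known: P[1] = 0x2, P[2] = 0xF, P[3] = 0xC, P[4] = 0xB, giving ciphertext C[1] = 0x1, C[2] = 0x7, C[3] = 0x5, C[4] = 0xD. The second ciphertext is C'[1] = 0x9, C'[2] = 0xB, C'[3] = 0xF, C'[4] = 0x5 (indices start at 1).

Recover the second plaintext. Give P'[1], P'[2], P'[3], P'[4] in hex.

In CTR with a reused counter, both messages share the same keystream S_i, so C_i ⊕ C'_i = P_i ⊕ P'_i and thus P'_i = P_i ⊕ C_i ⊕ C'_i.
P'[1]: 0x2 ⊕ 0x1 ⊕ 0x9 = 0xA.
P'[2]: 0xF ⊕ 0x7 ⊕ 0xB = 0x3.
P'[3]: 0xC ⊕ 0x5 ⊕ 0xF = 0x6.
P'[4]: 0xB ⊕ 0xD ⊕ 0x5 = 0x3.

P'[1] = 0xA, P'[2] = 0x3, P'[3] = 0x6, P'[4] = 0x3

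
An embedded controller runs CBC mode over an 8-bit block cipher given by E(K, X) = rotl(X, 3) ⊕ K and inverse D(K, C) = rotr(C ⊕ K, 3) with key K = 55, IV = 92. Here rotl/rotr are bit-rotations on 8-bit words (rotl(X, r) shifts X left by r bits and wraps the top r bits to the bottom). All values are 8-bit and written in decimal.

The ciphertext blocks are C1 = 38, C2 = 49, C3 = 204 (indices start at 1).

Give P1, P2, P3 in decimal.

CBC decryption: P_i = D(K, C_i) ⊕ C_{i−1}, with C_{0} = IV.
P1: D(K, 38) = 34; 34 ⊕ 92 = 126.
P2: D(K, 49) = 192; 192 ⊕ 38 = 230.
P3: D(K, 204) = 127; 127 ⊕ 49 = 78.

P1 = 126, P2 = 230, P3 = 78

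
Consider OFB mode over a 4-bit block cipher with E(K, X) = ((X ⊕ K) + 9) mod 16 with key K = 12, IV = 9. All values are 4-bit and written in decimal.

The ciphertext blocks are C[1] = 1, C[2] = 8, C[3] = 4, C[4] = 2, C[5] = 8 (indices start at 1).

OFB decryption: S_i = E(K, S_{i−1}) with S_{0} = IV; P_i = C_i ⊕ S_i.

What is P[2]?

P[2] = 3

P[1]: S = E(K, 9) = 14; 1 ⊕ 14 = 15.
P[2]: S = E(K, 14) = 11; 8 ⊕ 11 = 3.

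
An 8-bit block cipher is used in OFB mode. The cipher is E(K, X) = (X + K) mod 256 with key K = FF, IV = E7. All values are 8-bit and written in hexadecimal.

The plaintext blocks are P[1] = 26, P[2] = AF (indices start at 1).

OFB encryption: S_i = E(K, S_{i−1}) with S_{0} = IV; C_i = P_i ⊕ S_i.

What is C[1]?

C[1] = C0

C[1]: S = E(K, E7) = E6; 26 ⊕ E6 = C0.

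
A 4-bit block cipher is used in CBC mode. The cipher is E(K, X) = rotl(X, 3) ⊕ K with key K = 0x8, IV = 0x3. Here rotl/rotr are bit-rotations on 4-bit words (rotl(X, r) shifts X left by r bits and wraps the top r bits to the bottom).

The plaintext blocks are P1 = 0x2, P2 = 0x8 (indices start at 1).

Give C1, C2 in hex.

CBC encryption: C_i = E(K, P_i ⊕ C_{i−1}), with C_{0} = IV.
C1: P1 ⊕ 0x3 = 0x1; E(K, 0x1) = 0x0.
C2: P2 ⊕ 0x0 = 0x8; E(K, 0x8) = 0xC.

C1 = 0x0, C2 = 0xC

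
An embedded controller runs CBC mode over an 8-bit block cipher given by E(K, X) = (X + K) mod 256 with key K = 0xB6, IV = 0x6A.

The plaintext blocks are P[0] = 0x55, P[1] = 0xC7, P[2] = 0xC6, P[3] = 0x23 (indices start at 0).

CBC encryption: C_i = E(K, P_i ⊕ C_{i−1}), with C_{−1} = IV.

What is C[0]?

C[0]: P[0] ⊕ 0x6A = 0x3F; E(K, 0x3F) = 0xF5.

C[0] = 0xF5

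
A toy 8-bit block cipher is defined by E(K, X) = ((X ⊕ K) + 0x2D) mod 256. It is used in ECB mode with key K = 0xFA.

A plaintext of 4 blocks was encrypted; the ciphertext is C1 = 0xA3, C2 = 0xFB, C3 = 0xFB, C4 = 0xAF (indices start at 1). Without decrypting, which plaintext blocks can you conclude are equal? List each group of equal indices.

P2 = P3

ECB encrypts each block independently with the same key, so equal ciphertext blocks imply equal plaintext blocks.
C2 = C3 = 0xFB, so P2 = P3.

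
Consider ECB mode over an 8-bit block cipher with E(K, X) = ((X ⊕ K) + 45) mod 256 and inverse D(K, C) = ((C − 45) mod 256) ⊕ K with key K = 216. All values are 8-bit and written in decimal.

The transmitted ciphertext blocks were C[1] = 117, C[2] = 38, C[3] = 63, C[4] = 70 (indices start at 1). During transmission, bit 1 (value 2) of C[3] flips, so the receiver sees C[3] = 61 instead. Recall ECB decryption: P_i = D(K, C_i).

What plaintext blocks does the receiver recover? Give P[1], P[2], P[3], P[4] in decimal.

P[1] = 144, P[2] = 33, P[3] = 200, P[4] = 193

Only C[3] changed, to 61. In ECB, a change in C_i affects only P_i. Decrypting the received ciphertext:
P[1]: D(K, 117) = 144.
P[2]: D(K, 38) = 33.
P[3]: D(K, 61) = 200.
P[4]: D(K, 70) = 193.
Blocks that differ from the original plaintext: P[3].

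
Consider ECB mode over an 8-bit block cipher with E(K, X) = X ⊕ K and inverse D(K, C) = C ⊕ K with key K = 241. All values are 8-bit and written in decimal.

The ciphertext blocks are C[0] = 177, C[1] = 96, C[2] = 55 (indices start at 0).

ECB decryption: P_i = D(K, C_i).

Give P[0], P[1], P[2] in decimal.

P[0] = 64, P[1] = 145, P[2] = 198

P[0]: D(K, 177) = 64.
P[1]: D(K, 96) = 145.
P[2]: D(K, 55) = 198.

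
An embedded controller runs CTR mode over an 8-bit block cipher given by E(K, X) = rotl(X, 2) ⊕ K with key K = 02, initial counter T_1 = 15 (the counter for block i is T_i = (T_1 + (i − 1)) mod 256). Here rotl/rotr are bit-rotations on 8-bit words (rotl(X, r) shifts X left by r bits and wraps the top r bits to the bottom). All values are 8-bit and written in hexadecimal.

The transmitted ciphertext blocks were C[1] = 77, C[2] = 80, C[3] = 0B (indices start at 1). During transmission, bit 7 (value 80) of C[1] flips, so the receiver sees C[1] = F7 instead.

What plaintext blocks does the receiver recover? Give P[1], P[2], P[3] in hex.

CTR decryption: S_i = E(K, T_i) where T_i is the counter for block i; P_i = C_i ⊕ S_i.
Only C[1] changed, to F7. In CTR, a change in C_i flips the same bit in P_i only; the keystream is unaffected. Decrypting the received ciphertext:
P[1]: T = 15, S = E(K, T) = 56; F7 ⊕ 56 = A1.
P[2]: T = 16, S = E(K, T) = 5A; 80 ⊕ 5A = DA.
P[3]: T = 17, S = E(K, T) = 5E; 0B ⊕ 5E = 55.
Blocks that differ from the original plaintext: P[1].

P[1] = A1, P[2] = DA, P[3] = 55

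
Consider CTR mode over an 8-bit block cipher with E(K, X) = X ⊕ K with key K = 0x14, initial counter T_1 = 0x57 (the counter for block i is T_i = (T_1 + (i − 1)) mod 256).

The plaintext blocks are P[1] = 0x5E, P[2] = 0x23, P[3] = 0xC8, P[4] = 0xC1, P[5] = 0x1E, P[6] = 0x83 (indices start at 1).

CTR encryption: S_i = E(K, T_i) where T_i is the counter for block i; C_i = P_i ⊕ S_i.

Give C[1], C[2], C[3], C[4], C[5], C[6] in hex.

C[1] = 0x1D, C[2] = 0x6F, C[3] = 0x85, C[4] = 0x8F, C[5] = 0x51, C[6] = 0xCB

C[1]: T = 0x57, S = E(K, T) = 0x43; 0x5E ⊕ 0x43 = 0x1D.
C[2]: T = 0x58, S = E(K, T) = 0x4C; 0x23 ⊕ 0x4C = 0x6F.
C[3]: T = 0x59, S = E(K, T) = 0x4D; 0xC8 ⊕ 0x4D = 0x85.
C[4]: T = 0x5A, S = E(K, T) = 0x4E; 0xC1 ⊕ 0x4E = 0x8F.
C[5]: T = 0x5B, S = E(K, T) = 0x4F; 0x1E ⊕ 0x4F = 0x51.
C[6]: T = 0x5C, S = E(K, T) = 0x48; 0x83 ⊕ 0x48 = 0xCB.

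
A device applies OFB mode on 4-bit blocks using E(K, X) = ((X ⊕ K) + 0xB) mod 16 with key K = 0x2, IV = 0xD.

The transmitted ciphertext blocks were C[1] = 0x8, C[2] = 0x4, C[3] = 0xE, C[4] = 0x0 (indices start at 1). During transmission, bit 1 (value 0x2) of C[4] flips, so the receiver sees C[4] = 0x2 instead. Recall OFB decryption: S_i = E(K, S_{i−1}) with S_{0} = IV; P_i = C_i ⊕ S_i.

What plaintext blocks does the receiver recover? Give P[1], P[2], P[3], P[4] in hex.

P[1] = 0x2, P[2] = 0x7, P[3] = 0x2, P[4] = 0xB

Only C[4] changed, to 0x2. In OFB, a change in C_i flips the same bit in P_i only; the keystream is unaffected. Decrypting the received ciphertext:
P[1]: S = E(K, 0xD) = 0xA; 0x8 ⊕ 0xA = 0x2.
P[2]: S = E(K, 0xA) = 0x3; 0x4 ⊕ 0x3 = 0x7.
P[3]: S = E(K, 0x3) = 0xC; 0xE ⊕ 0xC = 0x2.
P[4]: S = E(K, 0xC) = 0x9; 0x2 ⊕ 0x9 = 0xB.
Blocks that differ from the original plaintext: P[4].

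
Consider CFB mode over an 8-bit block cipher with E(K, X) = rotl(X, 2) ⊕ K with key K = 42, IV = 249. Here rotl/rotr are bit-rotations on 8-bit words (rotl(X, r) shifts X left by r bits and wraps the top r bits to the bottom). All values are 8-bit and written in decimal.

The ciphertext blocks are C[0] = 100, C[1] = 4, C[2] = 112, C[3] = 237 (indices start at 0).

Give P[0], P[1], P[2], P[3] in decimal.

CFB decryption: P_i = C_i ⊕ E(K, C_{i−1}), with C_{−1} = IV.
P[0]: E(K, 249) = 205; 100 ⊕ 205 = 169.
P[1]: E(K, 100) = 187; 4 ⊕ 187 = 191.
P[2]: E(K, 4) = 58; 112 ⊕ 58 = 74.
P[3]: E(K, 112) = 235; 237 ⊕ 235 = 6.

P[0] = 169, P[1] = 191, P[2] = 74, P[3] = 6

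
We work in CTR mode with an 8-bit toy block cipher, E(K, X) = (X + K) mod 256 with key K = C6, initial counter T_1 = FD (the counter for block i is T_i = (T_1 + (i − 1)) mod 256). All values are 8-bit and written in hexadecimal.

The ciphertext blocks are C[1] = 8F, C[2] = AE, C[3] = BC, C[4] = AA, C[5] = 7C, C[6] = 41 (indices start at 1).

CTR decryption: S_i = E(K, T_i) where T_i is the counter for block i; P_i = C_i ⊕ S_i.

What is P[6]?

P[6]: T = 02, S = E(K, T) = C8; 41 ⊕ C8 = 89.

P[6] = 89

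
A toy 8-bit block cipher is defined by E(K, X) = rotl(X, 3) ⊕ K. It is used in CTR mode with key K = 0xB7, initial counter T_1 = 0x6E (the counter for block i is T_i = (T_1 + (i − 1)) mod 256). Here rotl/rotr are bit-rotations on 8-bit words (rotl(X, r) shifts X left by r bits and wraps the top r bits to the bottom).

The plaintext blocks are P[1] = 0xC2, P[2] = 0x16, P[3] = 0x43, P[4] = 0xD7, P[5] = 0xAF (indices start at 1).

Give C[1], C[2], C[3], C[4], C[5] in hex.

C[1] = 0x06, C[2] = 0xDA, C[3] = 0x77, C[4] = 0xEB, C[5] = 0x8B

CTR encryption: S_i = E(K, T_i) where T_i is the counter for block i; C_i = P_i ⊕ S_i.
C[1]: T = 0x6E, S = E(K, T) = 0xC4; 0xC2 ⊕ 0xC4 = 0x06.
C[2]: T = 0x6F, S = E(K, T) = 0xCC; 0x16 ⊕ 0xCC = 0xDA.
C[3]: T = 0x70, S = E(K, T) = 0x34; 0x43 ⊕ 0x34 = 0x77.
C[4]: T = 0x71, S = E(K, T) = 0x3C; 0xD7 ⊕ 0x3C = 0xEB.
C[5]: T = 0x72, S = E(K, T) = 0x24; 0xAF ⊕ 0x24 = 0x8B.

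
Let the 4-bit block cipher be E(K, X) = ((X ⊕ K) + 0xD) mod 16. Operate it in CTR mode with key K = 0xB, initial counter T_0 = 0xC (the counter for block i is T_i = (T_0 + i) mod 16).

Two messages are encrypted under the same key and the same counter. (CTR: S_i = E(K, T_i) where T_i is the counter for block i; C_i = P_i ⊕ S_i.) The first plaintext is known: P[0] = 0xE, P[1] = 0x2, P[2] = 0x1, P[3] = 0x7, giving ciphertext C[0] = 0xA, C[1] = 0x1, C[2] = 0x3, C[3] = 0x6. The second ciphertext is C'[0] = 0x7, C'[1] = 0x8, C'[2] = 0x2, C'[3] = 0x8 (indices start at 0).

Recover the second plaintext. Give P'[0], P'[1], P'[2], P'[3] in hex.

In CTR with a reused counter, both messages share the same keystream S_i, so C_i ⊕ C'_i = P_i ⊕ P'_i and thus P'_i = P_i ⊕ C_i ⊕ C'_i.
P'[0]: 0xE ⊕ 0xA ⊕ 0x7 = 0x3.
P'[1]: 0x2 ⊕ 0x1 ⊕ 0x8 = 0xB.
P'[2]: 0x1 ⊕ 0x3 ⊕ 0x2 = 0x0.
P'[3]: 0x7 ⊕ 0x6 ⊕ 0x8 = 0x9.

P'[0] = 0x3, P'[1] = 0xB, P'[2] = 0x0, P'[3] = 0x9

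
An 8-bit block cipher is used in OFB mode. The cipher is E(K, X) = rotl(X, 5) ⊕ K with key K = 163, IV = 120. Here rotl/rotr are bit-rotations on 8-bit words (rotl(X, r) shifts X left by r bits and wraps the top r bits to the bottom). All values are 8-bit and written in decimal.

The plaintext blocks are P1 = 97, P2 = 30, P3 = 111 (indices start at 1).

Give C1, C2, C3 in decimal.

OFB encryption: S_i = E(K, S_{i−1}) with S_{0} = IV; C_i = P_i ⊕ S_i.
C1: S = E(K, 120) = 172; 97 ⊕ 172 = 205.
C2: S = E(K, 172) = 54; 30 ⊕ 54 = 40.
C3: S = E(K, 54) = 101; 111 ⊕ 101 = 10.

C1 = 205, C2 = 40, C3 = 10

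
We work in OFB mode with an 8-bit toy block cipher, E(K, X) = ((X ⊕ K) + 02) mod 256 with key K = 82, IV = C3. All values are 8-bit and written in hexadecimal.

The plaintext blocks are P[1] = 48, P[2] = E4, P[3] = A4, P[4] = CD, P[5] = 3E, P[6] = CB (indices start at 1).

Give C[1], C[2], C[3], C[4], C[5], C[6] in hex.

OFB encryption: S_i = E(K, S_{i−1}) with S_{0} = IV; C_i = P_i ⊕ S_i.
C[1]: S = E(K, C3) = 43; 48 ⊕ 43 = 0B.
C[2]: S = E(K, 43) = C3; E4 ⊕ C3 = 27.
C[3]: S = E(K, C3) = 43; A4 ⊕ 43 = E7.
C[4]: S = E(K, 43) = C3; CD ⊕ C3 = 0E.
C[5]: S = E(K, C3) = 43; 3E ⊕ 43 = 7D.
C[6]: S = E(K, 43) = C3; CB ⊕ C3 = 08.

C[1] = 0B, C[2] = 27, C[3] = E7, C[4] = 0E, C[5] = 7D, C[6] = 08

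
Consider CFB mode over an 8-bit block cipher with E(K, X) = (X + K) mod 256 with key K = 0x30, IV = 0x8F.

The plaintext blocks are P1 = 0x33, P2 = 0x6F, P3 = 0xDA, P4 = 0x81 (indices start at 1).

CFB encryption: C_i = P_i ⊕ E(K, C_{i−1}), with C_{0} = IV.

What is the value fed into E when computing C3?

C1: E(K, 0x8F) = 0xBF; 0x33 ⊕ 0xBF = 0x8C.
C2: E(K, 0x8C) = 0xBC; 0x6F ⊕ 0xBC = 0xD3.
C3: E(K, 0xD3) = 0x03; 0xDA ⊕ 0x03 = 0xD9.
So the input to E for block 3 is 0xD3.

0xD3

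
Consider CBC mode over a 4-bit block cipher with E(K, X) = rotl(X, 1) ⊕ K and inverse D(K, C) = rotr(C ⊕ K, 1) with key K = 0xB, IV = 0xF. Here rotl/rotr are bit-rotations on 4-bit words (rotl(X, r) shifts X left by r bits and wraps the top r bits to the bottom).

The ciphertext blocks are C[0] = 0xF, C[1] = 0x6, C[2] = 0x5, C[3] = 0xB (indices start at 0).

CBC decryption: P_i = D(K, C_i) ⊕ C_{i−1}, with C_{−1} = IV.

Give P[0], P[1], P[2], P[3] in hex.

P[0]: D(K, 0xF) = 0x2; 0x2 ⊕ 0xF = 0xD.
P[1]: D(K, 0x6) = 0xE; 0xE ⊕ 0xF = 0x1.
P[2]: D(K, 0x5) = 0x7; 0x7 ⊕ 0x6 = 0x1.
P[3]: D(K, 0xB) = 0x0; 0x0 ⊕ 0x5 = 0x5.

P[0] = 0xD, P[1] = 0x1, P[2] = 0x1, P[3] = 0x5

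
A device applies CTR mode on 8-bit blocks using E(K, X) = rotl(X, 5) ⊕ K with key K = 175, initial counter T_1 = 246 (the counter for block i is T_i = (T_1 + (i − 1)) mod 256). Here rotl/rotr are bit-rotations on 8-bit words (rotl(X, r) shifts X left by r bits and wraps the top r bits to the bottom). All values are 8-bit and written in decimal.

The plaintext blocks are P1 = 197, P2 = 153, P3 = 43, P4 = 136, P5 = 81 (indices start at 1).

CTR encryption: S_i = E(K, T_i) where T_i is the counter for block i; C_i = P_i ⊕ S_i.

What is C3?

C3 = 155

C1: T = 246, S = E(K, T) = 113; 197 ⊕ 113 = 180.
C2: T = 247, S = E(K, T) = 81; 153 ⊕ 81 = 200.
C3: T = 248, S = E(K, T) = 176; 43 ⊕ 176 = 155.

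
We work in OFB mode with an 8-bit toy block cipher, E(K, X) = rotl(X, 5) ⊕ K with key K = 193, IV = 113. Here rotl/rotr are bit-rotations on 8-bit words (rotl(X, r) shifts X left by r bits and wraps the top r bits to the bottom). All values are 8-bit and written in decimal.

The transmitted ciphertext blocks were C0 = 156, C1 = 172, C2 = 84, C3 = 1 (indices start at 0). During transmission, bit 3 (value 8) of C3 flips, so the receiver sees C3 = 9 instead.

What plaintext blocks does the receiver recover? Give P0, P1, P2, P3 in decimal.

P0 = 115, P1 = 144, P2 = 18, P3 = 0

OFB decryption: S_i = E(K, S_{i−1}) with S_{−1} = IV; P_i = C_i ⊕ S_i.
Only C3 changed, to 9. In OFB, a change in C_i flips the same bit in P_i only; the keystream is unaffected. Decrypting the received ciphertext:
P0: S = E(K, 113) = 239; 156 ⊕ 239 = 115.
P1: S = E(K, 239) = 60; 172 ⊕ 60 = 144.
P2: S = E(K, 60) = 70; 84 ⊕ 70 = 18.
P3: S = E(K, 70) = 9; 9 ⊕ 9 = 0.
Blocks that differ from the original plaintext: P3.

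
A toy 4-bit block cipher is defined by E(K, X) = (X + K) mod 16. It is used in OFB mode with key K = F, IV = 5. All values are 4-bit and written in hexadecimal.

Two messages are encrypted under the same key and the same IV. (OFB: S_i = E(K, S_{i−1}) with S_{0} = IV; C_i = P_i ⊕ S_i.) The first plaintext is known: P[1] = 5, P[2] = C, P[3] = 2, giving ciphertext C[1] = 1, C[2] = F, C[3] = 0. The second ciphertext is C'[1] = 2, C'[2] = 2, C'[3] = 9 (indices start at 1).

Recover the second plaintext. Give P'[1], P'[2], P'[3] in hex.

P'[1] = 6, P'[2] = 1, P'[3] = B

In OFB with a reused IV, both messages share the same keystream S_i, so C_i ⊕ C'_i = P_i ⊕ P'_i and thus P'_i = P_i ⊕ C_i ⊕ C'_i.
P'[1]: 5 ⊕ 1 ⊕ 2 = 6.
P'[2]: C ⊕ F ⊕ 2 = 1.
P'[3]: 2 ⊕ 0 ⊕ 9 = B.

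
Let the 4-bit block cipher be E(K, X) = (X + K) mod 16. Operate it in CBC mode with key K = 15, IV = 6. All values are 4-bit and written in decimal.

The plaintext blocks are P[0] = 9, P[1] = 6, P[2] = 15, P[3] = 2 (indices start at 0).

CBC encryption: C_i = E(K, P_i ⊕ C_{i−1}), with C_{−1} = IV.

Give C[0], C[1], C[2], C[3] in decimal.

C[0] = 14, C[1] = 7, C[2] = 7, C[3] = 4

C[0]: P[0] ⊕ 6 = 15; E(K, 15) = 14.
C[1]: P[1] ⊕ 14 = 8; E(K, 8) = 7.
C[2]: P[2] ⊕ 7 = 8; E(K, 8) = 7.
C[3]: P[3] ⊕ 7 = 5; E(K, 5) = 4.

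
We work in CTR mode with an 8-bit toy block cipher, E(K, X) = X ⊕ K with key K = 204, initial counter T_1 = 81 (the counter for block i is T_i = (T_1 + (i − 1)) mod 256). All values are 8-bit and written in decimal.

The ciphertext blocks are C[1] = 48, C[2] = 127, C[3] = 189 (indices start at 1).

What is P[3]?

P[3] = 34

CTR decryption: S_i = E(K, T_i) where T_i is the counter for block i; P_i = C_i ⊕ S_i.
P[3]: T = 83, S = E(K, T) = 159; 189 ⊕ 159 = 34.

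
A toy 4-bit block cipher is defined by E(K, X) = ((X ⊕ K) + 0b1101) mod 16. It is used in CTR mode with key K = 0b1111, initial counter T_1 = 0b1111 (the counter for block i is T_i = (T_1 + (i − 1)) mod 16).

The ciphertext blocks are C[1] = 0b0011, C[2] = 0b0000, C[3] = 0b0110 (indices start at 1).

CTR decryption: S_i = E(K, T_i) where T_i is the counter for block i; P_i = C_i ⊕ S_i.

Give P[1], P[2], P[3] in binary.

P[1] = 0b1110, P[2] = 0b1100, P[3] = 0b1101

P[1]: T = 0b1111, S = E(K, T) = 0b1101; 0b0011 ⊕ 0b1101 = 0b1110.
P[2]: T = 0b0000, S = E(K, T) = 0b1100; 0b0000 ⊕ 0b1100 = 0b1100.
P[3]: T = 0b0001, S = E(K, T) = 0b1011; 0b0110 ⊕ 0b1011 = 0b1101.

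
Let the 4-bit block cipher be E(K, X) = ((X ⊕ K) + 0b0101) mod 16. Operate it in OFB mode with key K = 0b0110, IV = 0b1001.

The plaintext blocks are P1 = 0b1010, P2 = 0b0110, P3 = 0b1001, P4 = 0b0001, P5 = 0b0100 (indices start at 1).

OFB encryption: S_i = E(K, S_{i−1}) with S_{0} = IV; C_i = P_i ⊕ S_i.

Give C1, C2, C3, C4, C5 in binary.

C1 = 0b1110, C2 = 0b0001, C3 = 0b1111, C4 = 0b0100, C5 = 0b1100

C1: S = E(K, 0b1001) = 0b0100; 0b1010 ⊕ 0b0100 = 0b1110.
C2: S = E(K, 0b0100) = 0b0111; 0b0110 ⊕ 0b0111 = 0b0001.
C3: S = E(K, 0b0111) = 0b0110; 0b1001 ⊕ 0b0110 = 0b1111.
C4: S = E(K, 0b0110) = 0b0101; 0b0001 ⊕ 0b0101 = 0b0100.
C5: S = E(K, 0b0101) = 0b1000; 0b0100 ⊕ 0b1000 = 0b1100.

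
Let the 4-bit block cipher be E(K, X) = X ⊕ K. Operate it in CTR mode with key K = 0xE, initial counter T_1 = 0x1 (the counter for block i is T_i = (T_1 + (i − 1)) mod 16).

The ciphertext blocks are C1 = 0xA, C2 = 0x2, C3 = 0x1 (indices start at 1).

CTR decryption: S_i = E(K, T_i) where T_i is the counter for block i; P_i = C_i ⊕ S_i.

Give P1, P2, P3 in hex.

P1: T = 0x1, S = E(K, T) = 0xF; 0xA ⊕ 0xF = 0x5.
P2: T = 0x2, S = E(K, T) = 0xC; 0x2 ⊕ 0xC = 0xE.
P3: T = 0x3, S = E(K, T) = 0xD; 0x1 ⊕ 0xD = 0xC.

P1 = 0x5, P2 = 0xE, P3 = 0xC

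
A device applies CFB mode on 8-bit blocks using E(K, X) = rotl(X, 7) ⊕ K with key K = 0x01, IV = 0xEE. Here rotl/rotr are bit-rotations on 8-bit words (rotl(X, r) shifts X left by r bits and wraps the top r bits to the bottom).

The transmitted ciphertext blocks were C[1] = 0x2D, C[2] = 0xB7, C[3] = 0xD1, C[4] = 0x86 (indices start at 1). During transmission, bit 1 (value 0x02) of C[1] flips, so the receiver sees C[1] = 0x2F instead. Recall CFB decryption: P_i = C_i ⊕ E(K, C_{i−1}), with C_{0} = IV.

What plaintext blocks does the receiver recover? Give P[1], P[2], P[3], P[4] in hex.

P[1] = 0x59, P[2] = 0x21, P[3] = 0x0B, P[4] = 0x6F

Only C[1] changed, to 0x2F. In CFB, a change in C_i flips the same bit in P_i and garbles P_{i+1}. Decrypting the received ciphertext:
P[1]: E(K, 0xEE) = 0x76; 0x2F ⊕ 0x76 = 0x59.
P[2]: E(K, 0x2F) = 0x96; 0xB7 ⊕ 0x96 = 0x21.
P[3]: E(K, 0xB7) = 0xDA; 0xD1 ⊕ 0xDA = 0x0B.
P[4]: E(K, 0xD1) = 0xE9; 0x86 ⊕ 0xE9 = 0x6F.
Blocks that differ from the original plaintext: P[1], P[2].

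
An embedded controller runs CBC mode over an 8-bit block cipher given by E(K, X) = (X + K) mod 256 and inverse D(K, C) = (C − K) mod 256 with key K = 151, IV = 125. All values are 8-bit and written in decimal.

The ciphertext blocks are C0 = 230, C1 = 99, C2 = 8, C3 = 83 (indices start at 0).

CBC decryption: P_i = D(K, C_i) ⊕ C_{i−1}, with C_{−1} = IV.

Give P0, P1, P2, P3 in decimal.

P0: D(K, 230) = 79; 79 ⊕ 125 = 50.
P1: D(K, 99) = 204; 204 ⊕ 230 = 42.
P2: D(K, 8) = 113; 113 ⊕ 99 = 18.
P3: D(K, 83) = 188; 188 ⊕ 8 = 180.

P0 = 50, P1 = 42, P2 = 18, P3 = 180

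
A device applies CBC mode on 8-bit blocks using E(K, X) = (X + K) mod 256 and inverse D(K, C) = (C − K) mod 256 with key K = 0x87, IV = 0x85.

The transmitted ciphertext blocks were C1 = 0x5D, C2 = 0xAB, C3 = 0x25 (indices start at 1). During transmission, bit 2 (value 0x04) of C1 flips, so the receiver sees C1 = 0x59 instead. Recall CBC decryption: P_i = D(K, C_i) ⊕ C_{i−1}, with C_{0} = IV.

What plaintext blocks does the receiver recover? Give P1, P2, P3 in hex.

P1 = 0x57, P2 = 0x7D, P3 = 0x35

Only C1 changed, to 0x59. In CBC, a change in C_i garbles P_i and flips the same bit in P_{i+1}. Decrypting the received ciphertext:
P1: D(K, 0x59) = 0xD2; 0xD2 ⊕ 0x85 = 0x57.
P2: D(K, 0xAB) = 0x24; 0x24 ⊕ 0x59 = 0x7D.
P3: D(K, 0x25) = 0x9E; 0x9E ⊕ 0xAB = 0x35.
Blocks that differ from the original plaintext: P1, P2.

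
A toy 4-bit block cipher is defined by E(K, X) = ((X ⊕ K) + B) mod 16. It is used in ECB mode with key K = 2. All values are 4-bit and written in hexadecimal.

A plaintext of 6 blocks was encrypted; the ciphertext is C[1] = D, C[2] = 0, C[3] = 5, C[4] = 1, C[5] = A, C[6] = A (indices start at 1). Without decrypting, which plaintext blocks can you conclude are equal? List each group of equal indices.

ECB encrypts each block independently with the same key, so equal ciphertext blocks imply equal plaintext blocks.
C[5] = C[6] = A, so P[5] = P[6].

P[5] = P[6]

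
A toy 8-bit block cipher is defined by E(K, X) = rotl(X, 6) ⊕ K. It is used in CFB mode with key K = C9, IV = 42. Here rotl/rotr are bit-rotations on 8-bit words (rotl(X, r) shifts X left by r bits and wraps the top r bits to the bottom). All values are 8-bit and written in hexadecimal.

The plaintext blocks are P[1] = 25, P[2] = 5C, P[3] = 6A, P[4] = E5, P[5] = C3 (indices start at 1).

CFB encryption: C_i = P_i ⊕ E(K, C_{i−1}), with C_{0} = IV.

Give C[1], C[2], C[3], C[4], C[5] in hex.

C[1] = 7C, C[2] = 8A, C[3] = 01, C[4] = 6C, C[5] = 11

C[1]: E(K, 42) = 59; 25 ⊕ 59 = 7C.
C[2]: E(K, 7C) = D6; 5C ⊕ D6 = 8A.
C[3]: E(K, 8A) = 6B; 6A ⊕ 6B = 01.
C[4]: E(K, 01) = 89; E5 ⊕ 89 = 6C.
C[5]: E(K, 6C) = D2; C3 ⊕ D2 = 11.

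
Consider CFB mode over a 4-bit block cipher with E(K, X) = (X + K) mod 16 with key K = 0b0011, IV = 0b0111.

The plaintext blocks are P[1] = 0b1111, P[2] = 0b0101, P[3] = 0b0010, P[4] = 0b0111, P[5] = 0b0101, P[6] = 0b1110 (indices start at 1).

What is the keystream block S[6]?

0b0011

CFB encryption: C_i = P_i ⊕ E(K, C_{i−1}), with C_{0} = IV.
C[1]: E(K, 0b0111) = 0b1010; 0b1111 ⊕ 0b1010 = 0b0101.
C[2]: E(K, 0b0101) = 0b1000; 0b0101 ⊕ 0b1000 = 0b1101.
C[3]: E(K, 0b1101) = 0b0000; 0b0010 ⊕ 0b0000 = 0b0010.
C[4]: E(K, 0b0010) = 0b0101; 0b0111 ⊕ 0b0101 = 0b0010.
C[5]: E(K, 0b0010) = 0b0101; 0b0101 ⊕ 0b0101 = 0b0000.
C[6]: E(K, 0b0000) = 0b0011; 0b1110 ⊕ 0b0011 = 0b1101.
So S[6] = 0b0011.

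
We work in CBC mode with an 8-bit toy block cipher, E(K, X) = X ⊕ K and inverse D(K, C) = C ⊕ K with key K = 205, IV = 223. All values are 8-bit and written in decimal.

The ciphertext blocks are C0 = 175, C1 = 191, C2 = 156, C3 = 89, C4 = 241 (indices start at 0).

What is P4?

P4 = 101

CBC decryption: P_i = D(K, C_i) ⊕ C_{i−1}, with C_{−1} = IV.
P4: D(K, 241) = 60; 60 ⊕ 89 = 101.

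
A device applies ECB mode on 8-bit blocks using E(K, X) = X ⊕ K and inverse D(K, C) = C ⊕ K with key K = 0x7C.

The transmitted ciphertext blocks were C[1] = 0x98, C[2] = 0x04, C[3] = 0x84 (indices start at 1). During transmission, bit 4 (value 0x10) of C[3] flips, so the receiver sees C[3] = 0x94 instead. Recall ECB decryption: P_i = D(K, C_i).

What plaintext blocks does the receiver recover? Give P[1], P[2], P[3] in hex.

P[1] = 0xE4, P[2] = 0x78, P[3] = 0xE8

Only C[3] changed, to 0x94. In ECB, a change in C_i affects only P_i. Decrypting the received ciphertext:
P[1]: D(K, 0x98) = 0xE4.
P[2]: D(K, 0x04) = 0x78.
P[3]: D(K, 0x94) = 0xE8.
Blocks that differ from the original plaintext: P[3].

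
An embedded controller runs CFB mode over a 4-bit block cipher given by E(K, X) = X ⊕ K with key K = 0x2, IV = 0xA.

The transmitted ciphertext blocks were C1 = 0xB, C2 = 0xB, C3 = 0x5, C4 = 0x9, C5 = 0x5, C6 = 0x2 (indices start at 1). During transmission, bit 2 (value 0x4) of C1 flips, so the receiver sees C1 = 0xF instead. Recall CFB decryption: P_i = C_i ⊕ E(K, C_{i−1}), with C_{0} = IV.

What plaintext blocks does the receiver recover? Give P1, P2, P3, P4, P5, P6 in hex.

P1 = 0x7, P2 = 0x6, P3 = 0xC, P4 = 0xE, P5 = 0xE, P6 = 0x5

Only C1 changed, to 0xF. In CFB, a change in C_i flips the same bit in P_i and garbles P_{i+1}. Decrypting the received ciphertext:
P1: E(K, 0xA) = 0x8; 0xF ⊕ 0x8 = 0x7.
P2: E(K, 0xF) = 0xD; 0xB ⊕ 0xD = 0x6.
P3: E(K, 0xB) = 0x9; 0x5 ⊕ 0x9 = 0xC.
P4: E(K, 0x5) = 0x7; 0x9 ⊕ 0x7 = 0xE.
P5: E(K, 0x9) = 0xB; 0x5 ⊕ 0xB = 0xE.
P6: E(K, 0x5) = 0x7; 0x2 ⊕ 0x7 = 0x5.
Blocks that differ from the original plaintext: P1, P2.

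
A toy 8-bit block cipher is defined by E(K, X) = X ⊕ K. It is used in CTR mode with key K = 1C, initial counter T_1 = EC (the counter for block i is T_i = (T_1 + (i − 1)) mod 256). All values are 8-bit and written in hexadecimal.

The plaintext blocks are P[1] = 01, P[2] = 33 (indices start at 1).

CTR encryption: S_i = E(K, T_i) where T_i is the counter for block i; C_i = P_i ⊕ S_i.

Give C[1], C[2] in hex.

C[1] = F1, C[2] = C2

C[1]: T = EC, S = E(K, T) = F0; 01 ⊕ F0 = F1.
C[2]: T = ED, S = E(K, T) = F1; 33 ⊕ F1 = C2.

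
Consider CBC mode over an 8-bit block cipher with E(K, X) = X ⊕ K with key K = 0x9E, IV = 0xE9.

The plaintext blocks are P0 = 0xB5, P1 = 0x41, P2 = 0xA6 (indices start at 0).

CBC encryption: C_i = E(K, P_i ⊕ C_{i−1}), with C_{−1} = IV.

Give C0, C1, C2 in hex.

C0: P0 ⊕ 0xE9 = 0x5C; E(K, 0x5C) = 0xC2.
C1: P1 ⊕ 0xC2 = 0x83; E(K, 0x83) = 0x1D.
C2: P2 ⊕ 0x1D = 0xBB; E(K, 0xBB) = 0x25.

C0 = 0xC2, C1 = 0x1D, C2 = 0x25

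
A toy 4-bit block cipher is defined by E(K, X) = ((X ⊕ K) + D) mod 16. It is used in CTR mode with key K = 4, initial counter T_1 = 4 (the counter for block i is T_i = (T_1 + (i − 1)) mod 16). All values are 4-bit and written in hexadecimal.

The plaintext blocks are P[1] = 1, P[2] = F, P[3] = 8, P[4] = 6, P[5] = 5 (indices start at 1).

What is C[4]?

C[4] = 6

CTR encryption: S_i = E(K, T_i) where T_i is the counter for block i; C_i = P_i ⊕ S_i.
C[1]: T = 4, S = E(K, T) = D; 1 ⊕ D = C.
C[2]: T = 5, S = E(K, T) = E; F ⊕ E = 1.
C[3]: T = 6, S = E(K, T) = F; 8 ⊕ F = 7.
C[4]: T = 7, S = E(K, T) = 0; 6 ⊕ 0 = 6.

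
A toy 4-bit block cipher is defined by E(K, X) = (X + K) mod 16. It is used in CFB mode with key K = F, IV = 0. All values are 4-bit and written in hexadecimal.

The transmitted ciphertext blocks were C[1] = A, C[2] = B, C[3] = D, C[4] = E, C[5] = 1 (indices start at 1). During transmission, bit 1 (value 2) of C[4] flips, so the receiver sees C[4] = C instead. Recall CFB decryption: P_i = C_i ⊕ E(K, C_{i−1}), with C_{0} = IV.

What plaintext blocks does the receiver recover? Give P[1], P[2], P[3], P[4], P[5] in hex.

Only C[4] changed, to C. In CFB, a change in C_i flips the same bit in P_i and garbles P_{i+1}. Decrypting the received ciphertext:
P[1]: E(K, 0) = F; A ⊕ F = 5.
P[2]: E(K, A) = 9; B ⊕ 9 = 2.
P[3]: E(K, B) = A; D ⊕ A = 7.
P[4]: E(K, D) = C; C ⊕ C = 0.
P[5]: E(K, C) = B; 1 ⊕ B = A.
Blocks that differ from the original plaintext: P[4], P[5].

P[1] = 5, P[2] = 2, P[3] = 7, P[4] = 0, P[5] = A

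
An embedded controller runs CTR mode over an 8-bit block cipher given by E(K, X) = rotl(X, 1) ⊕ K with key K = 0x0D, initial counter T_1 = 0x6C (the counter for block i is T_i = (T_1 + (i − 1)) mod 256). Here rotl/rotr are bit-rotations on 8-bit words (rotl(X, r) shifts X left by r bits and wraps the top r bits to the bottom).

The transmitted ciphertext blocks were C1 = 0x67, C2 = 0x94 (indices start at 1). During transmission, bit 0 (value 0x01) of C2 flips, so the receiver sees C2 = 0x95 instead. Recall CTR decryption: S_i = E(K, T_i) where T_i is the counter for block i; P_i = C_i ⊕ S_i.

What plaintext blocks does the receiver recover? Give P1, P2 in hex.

P1 = 0xB2, P2 = 0x42

Only C2 changed, to 0x95. In CTR, a change in C_i flips the same bit in P_i only; the keystream is unaffected. Decrypting the received ciphertext:
P1: T = 0x6C, S = E(K, T) = 0xD5; 0x67 ⊕ 0xD5 = 0xB2.
P2: T = 0x6D, S = E(K, T) = 0xD7; 0x95 ⊕ 0xD7 = 0x42.
Blocks that differ from the original plaintext: P2.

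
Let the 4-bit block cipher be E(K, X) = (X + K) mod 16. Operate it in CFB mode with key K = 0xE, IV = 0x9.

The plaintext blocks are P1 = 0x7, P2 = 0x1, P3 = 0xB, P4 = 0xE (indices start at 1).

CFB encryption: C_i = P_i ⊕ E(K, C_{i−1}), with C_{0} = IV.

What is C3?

C1: E(K, 0x9) = 0x7; 0x7 ⊕ 0x7 = 0x0.
C2: E(K, 0x0) = 0xE; 0x1 ⊕ 0xE = 0xF.
C3: E(K, 0xF) = 0xD; 0xB ⊕ 0xD = 0x6.

C3 = 0x6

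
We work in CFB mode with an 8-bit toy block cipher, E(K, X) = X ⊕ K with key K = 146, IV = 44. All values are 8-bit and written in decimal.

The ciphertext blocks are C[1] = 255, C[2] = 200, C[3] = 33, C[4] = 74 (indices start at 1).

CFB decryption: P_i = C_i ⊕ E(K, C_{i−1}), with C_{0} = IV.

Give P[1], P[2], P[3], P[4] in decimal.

P[1] = 65, P[2] = 165, P[3] = 123, P[4] = 249

P[1]: E(K, 44) = 190; 255 ⊕ 190 = 65.
P[2]: E(K, 255) = 109; 200 ⊕ 109 = 165.
P[3]: E(K, 200) = 90; 33 ⊕ 90 = 123.
P[4]: E(K, 33) = 179; 74 ⊕ 179 = 249.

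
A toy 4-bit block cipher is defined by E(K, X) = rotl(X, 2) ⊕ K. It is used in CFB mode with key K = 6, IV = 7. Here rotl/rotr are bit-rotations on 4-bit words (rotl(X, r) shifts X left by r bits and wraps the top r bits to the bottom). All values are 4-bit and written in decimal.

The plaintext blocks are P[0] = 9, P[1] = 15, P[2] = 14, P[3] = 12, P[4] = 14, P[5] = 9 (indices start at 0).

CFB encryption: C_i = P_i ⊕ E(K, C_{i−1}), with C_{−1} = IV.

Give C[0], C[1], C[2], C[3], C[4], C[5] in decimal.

C[0] = 2, C[1] = 1, C[2] = 12, C[3] = 9, C[4] = 14, C[5] = 4

C[0]: E(K, 7) = 11; 9 ⊕ 11 = 2.
C[1]: E(K, 2) = 14; 15 ⊕ 14 = 1.
C[2]: E(K, 1) = 2; 14 ⊕ 2 = 12.
C[3]: E(K, 12) = 5; 12 ⊕ 5 = 9.
C[4]: E(K, 9) = 0; 14 ⊕ 0 = 14.
C[5]: E(K, 14) = 13; 9 ⊕ 13 = 4.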